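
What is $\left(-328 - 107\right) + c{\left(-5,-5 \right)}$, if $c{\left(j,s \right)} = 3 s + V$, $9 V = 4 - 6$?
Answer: $- \frac{4052}{9} \approx -450.22$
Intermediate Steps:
$V = - \frac{2}{9}$ ($V = \frac{4 - 6}{9} = \frac{1}{9} \left(-2\right) = - \frac{2}{9} \approx -0.22222$)
$c{\left(j,s \right)} = - \frac{2}{9} + 3 s$ ($c{\left(j,s \right)} = 3 s - \frac{2}{9} = - \frac{2}{9} + 3 s$)
$\left(-328 - 107\right) + c{\left(-5,-5 \right)} = \left(-328 - 107\right) + \left(- \frac{2}{9} + 3 \left(-5\right)\right) = -435 - \frac{137}{9} = - \frac{4052}{9}$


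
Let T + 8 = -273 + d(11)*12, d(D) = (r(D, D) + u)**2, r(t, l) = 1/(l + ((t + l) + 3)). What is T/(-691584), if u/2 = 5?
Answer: -99973/74691072 ≈ -0.0013385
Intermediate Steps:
r(t, l) = 1/(3 + t + 2*l) (r(t, l) = 1/(l + ((l + t) + 3)) = 1/(l + (3 + l + t)) = 1/(3 + t + 2*l))
u = 10 (u = 2*5 = 10)
d(D) = (10 + 1/(3 + 3*D))**2 (d(D) = (1/(3 + D + 2*D) + 10)**2 = (1/(3 + 3*D) + 10)**2 = (10 + 1/(3 + 3*D))**2)
T = 99973/108 (T = -8 + (-273 + ((31 + 30*11)**2/(9*(1 + 11)**2))*12) = -8 + (-273 + ((1/9)*(31 + 330)**2/12**2)*12) = -8 + (-273 + ((1/9)*(1/144)*361**2)*12) = -8 + (-273 + ((1/9)*(1/144)*130321)*12) = -8 + (-273 + (130321/1296)*12) = -8 + (-273 + 130321/108) = -8 + 100837/108 = 99973/108 ≈ 925.68)
T/(-691584) = (99973/108)/(-691584) = (99973/108)*(-1/691584) = -99973/74691072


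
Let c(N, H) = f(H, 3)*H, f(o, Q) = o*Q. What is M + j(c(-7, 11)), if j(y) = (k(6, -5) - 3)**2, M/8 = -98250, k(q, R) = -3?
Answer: -785964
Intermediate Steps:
M = -786000 (M = 8*(-98250) = -786000)
f(o, Q) = Q*o
c(N, H) = 3*H**2 (c(N, H) = (3*H)*H = 3*H**2)
j(y) = 36 (j(y) = (-3 - 3)**2 = (-6)**2 = 36)
M + j(c(-7, 11)) = -786000 + 36 = -785964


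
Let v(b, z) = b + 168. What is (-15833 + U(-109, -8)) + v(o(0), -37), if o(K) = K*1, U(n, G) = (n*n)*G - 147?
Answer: -110860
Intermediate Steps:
U(n, G) = -147 + G*n**2 (U(n, G) = n**2*G - 147 = G*n**2 - 147 = -147 + G*n**2)
o(K) = K
v(b, z) = 168 + b
(-15833 + U(-109, -8)) + v(o(0), -37) = (-15833 + (-147 - 8*(-109)**2)) + (168 + 0) = (-15833 + (-147 - 8*11881)) + 168 = (-15833 + (-147 - 95048)) + 168 = (-15833 - 95195) + 168 = -111028 + 168 = -110860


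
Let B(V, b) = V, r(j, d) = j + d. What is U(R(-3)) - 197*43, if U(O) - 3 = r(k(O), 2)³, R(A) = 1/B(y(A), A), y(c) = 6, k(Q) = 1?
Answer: -8441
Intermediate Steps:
r(j, d) = d + j
R(A) = ⅙ (R(A) = 1/6 = ⅙)
U(O) = 30 (U(O) = 3 + (2 + 1)³ = 3 + 3³ = 3 + 27 = 30)
U(R(-3)) - 197*43 = 30 - 197*43 = 30 - 8471 = -8441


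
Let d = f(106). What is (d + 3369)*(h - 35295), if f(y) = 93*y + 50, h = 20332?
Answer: -198663751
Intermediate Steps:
f(y) = 50 + 93*y
d = 9908 (d = 50 + 93*106 = 50 + 9858 = 9908)
(d + 3369)*(h - 35295) = (9908 + 3369)*(20332 - 35295) = 13277*(-14963) = -198663751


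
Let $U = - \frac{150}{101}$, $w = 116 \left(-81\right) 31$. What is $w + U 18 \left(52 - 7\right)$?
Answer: $- \frac{29540376}{101} \approx -2.9248 \cdot 10^{5}$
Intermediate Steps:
$w = -291276$ ($w = \left(-9396\right) 31 = -291276$)
$U = - \frac{150}{101}$ ($U = \left(-150\right) \frac{1}{101} = - \frac{150}{101} \approx -1.4851$)
$w + U 18 \left(52 - 7\right) = -291276 + \left(- \frac{150}{101}\right) 18 \left(52 - 7\right) = -291276 - \frac{2700 \left(52 - 7\right)}{101} = -291276 - \frac{121500}{101} = - \frac{29540376}{101}$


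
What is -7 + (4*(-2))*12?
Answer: -103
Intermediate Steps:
-7 + (4*(-2))*12 = -7 - 8*12 = -7 - 96 = -103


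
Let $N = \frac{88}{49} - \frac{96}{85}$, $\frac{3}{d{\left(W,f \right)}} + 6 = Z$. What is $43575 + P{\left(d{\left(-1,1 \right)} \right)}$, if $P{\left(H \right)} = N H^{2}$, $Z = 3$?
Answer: $\frac{181492651}{4165} \approx 43576.0$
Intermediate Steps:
$d{\left(W,f \right)} = -1$ ($d{\left(W,f \right)} = \frac{3}{-6 + 3} = \frac{3}{-3} = 3 \left(- \frac{1}{3}\right) = -1$)
$N = \frac{2776}{4165}$ ($N = 88 \cdot \frac{1}{49} - \frac{96}{85} = \frac{88}{49} - \frac{96}{85} = \frac{2776}{4165} \approx 0.66651$)
$P{\left(H \right)} = \frac{2776 H^{2}}{4165}$
$43575 + P{\left(d{\left(-1,1 \right)} \right)} = 43575 + \frac{2776 \left(-1\right)^{2}}{4165} = 43575 + \frac{2776}{4165} \cdot 1 = 43575 + \frac{2776}{4165} = \frac{181492651}{4165}$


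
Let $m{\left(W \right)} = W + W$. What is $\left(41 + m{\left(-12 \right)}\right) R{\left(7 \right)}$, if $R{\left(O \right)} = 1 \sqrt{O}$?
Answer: $17 \sqrt{7} \approx 44.978$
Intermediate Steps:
$R{\left(O \right)} = \sqrt{O}$
$m{\left(W \right)} = 2 W$
$\left(41 + m{\left(-12 \right)}\right) R{\left(7 \right)} = \left(41 + 2 \left(-12\right)\right) \sqrt{7} = \left(41 - 24\right) \sqrt{7} = 17 \sqrt{7}$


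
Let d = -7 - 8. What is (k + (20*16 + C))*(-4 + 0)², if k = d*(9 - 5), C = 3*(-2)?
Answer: 4064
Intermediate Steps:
d = -15
C = -6
k = -60 (k = -15*(9 - 5) = -15*4 = -60)
(k + (20*16 + C))*(-4 + 0)² = (-60 + (20*16 - 6))*(-4 + 0)² = (-60 + (320 - 6))*(-4)² = (-60 + 314)*16 = 254*16 = 4064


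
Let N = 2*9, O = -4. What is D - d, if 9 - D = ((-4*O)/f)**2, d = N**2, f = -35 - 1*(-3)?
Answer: -1261/4 ≈ -315.25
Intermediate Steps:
f = -32 (f = -35 + 3 = -32)
N = 18
d = 324 (d = 18**2 = 324)
D = 35/4 (D = 9 - (-4*(-4)/(-32))**2 = 9 - (16*(-1/32))**2 = 9 - (-1/2)**2 = 9 - 1*1/4 = 9 - 1/4 = 35/4 ≈ 8.7500)
D - d = 35/4 - 1*324 = 35/4 - 324 = -1261/4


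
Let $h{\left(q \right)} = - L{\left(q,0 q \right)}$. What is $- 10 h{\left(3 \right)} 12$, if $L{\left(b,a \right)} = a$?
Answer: $0$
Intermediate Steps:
$h{\left(q \right)} = 0$ ($h{\left(q \right)} = - 0 q = \left(-1\right) 0 = 0$)
$- 10 h{\left(3 \right)} 12 = \left(-10\right) 0 \cdot 12 = 0 \cdot 12 = 0$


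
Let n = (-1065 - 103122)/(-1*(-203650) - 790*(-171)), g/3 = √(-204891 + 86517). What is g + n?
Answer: -104187/338740 + 3*I*√118374 ≈ -0.30757 + 1032.2*I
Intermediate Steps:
g = 3*I*√118374 (g = 3*√(-204891 + 86517) = 3*√(-118374) = 3*(I*√118374) = 3*I*√118374 ≈ 1032.2*I)
n = -104187/338740 (n = -104187/(203650 + 135090) = -104187/338740 ≈ -0.30757)
g + n = 3*I*√118374 - 104187/338740 = -104187/338740 + 3*I*√118374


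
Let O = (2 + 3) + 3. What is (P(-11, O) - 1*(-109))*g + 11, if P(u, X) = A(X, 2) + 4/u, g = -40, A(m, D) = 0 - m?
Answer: -44159/11 ≈ -4014.5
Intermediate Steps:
A(m, D) = -m
O = 8 (O = 5 + 3 = 8)
P(u, X) = -X + 4/u
(P(-11, O) - 1*(-109))*g + 11 = ((-1*8 + 4/(-11)) - 1*(-109))*(-40) + 11 = ((-8 + 4*(-1/11)) + 109)*(-40) + 11 = ((-8 - 4/11) + 109)*(-40) + 11 = (-92/11 + 109)*(-40) + 11 = (1107/11)*(-40) + 11 = -44280/11 + 11 = -44159/11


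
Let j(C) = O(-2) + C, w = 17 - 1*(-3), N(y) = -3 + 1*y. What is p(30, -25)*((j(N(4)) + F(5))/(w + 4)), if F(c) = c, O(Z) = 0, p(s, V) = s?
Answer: 15/2 ≈ 7.5000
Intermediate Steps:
N(y) = -3 + y
w = 20 (w = 17 + 3 = 20)
j(C) = C (j(C) = 0 + C = C)
p(30, -25)*((j(N(4)) + F(5))/(w + 4)) = 30*(((-3 + 4) + 5)/(20 + 4)) = 30*((1 + 5)/24) = 30*(6*(1/24)) = 30*(¼) = 15/2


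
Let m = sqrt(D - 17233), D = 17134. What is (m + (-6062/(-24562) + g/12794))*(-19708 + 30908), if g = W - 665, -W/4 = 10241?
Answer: -2645815956000/78561557 + 33600*I*sqrt(11) ≈ -33678.0 + 1.1144e+5*I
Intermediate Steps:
W = -40964 (W = -4*10241 = -40964)
g = -41629 (g = -40964 - 665 = -41629)
m = 3*I*sqrt(11) (m = sqrt(17134 - 17233) = sqrt(-99) = 3*I*sqrt(11) ≈ 9.9499*I)
(m + (-6062/(-24562) + g/12794))*(-19708 + 30908) = (3*I*sqrt(11) + (-6062/(-24562) - 41629/12794))*(-19708 + 30908) = (3*I*sqrt(11) + (-6062*(-1/24562) - 41629*1/12794))*11200 = (3*I*sqrt(11) + (3031/12281 - 41629/12794))*11200 = (3*I*sqrt(11) - 472467135/157123114)*11200 = (-472467135/157123114 + 3*I*sqrt(11))*11200 = -2645815956000/78561557 + 33600*I*sqrt(11)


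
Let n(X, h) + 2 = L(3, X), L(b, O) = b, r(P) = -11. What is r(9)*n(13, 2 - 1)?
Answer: -11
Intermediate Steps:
n(X, h) = 1 (n(X, h) = -2 + 3 = 1)
r(9)*n(13, 2 - 1) = -11*1 = -11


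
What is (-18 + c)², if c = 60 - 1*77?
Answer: 1225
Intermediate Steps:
c = -17 (c = 60 - 77 = -17)
(-18 + c)² = (-18 - 17)² = (-35)² = 1225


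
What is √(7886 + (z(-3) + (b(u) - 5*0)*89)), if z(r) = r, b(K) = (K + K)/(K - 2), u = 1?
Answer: √7705 ≈ 87.778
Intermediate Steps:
b(K) = 2*K/(-2 + K) (b(K) = (2*K)/(-2 + K) = 2*K/(-2 + K))
√(7886 + (z(-3) + (b(u) - 5*0)*89)) = √(7886 + (-3 + (2*1/(-2 + 1) - 5*0)*89)) = √(7886 + (-3 + (2*1/(-1) - 1*0)*89)) = √(7886 + (-3 + (2*1*(-1) + 0)*89)) = √(7886 + (-3 + (-2 + 0)*89)) = √(7886 + (-3 - 2*89)) = √(7886 + (-3 - 178)) = √(7886 - 181) = √7705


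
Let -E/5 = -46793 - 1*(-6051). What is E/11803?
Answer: 203710/11803 ≈ 17.259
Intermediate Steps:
E = 203710 (E = -5*(-46793 - 1*(-6051)) = -5*(-46793 + 6051) = -5*(-40742) = 203710)
E/11803 = 203710/11803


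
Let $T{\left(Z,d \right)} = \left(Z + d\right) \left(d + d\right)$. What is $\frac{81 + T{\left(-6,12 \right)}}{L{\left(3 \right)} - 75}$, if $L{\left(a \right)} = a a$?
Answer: $- \frac{75}{22} \approx -3.4091$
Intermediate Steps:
$L{\left(a \right)} = a^{2}$
$T{\left(Z,d \right)} = 2 d \left(Z + d\right)$ ($T{\left(Z,d \right)} = \left(Z + d\right) 2 d = 2 d \left(Z + d\right)$)
$\frac{81 + T{\left(-6,12 \right)}}{L{\left(3 \right)} - 75} = \frac{81 + 2 \cdot 12 \left(-6 + 12\right)}{3^{2} - 75} = \frac{81 + 2 \cdot 12 \cdot 6}{9 - 75} = \frac{81 + 144}{-66} = 225 \left(- \frac{1}{66}\right) = - \frac{75}{22}$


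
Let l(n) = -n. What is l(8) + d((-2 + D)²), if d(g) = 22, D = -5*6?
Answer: 14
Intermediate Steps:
D = -30
l(8) + d((-2 + D)²) = -1*8 + 22 = -8 + 22 = 14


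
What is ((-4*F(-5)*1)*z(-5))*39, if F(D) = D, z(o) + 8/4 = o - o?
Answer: -1560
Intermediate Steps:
z(o) = -2 (z(o) = -2 + (o - o) = -2 + 0 = -2)
((-4*F(-5)*1)*z(-5))*39 = ((-4*(-5)*1)*(-2))*39 = ((20*1)*(-2))*39 = (20*(-2))*39 = -40*39 = -1560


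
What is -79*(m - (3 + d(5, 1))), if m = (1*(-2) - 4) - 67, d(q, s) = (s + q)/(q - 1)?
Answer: 12245/2 ≈ 6122.5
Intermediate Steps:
d(q, s) = (q + s)/(-1 + q)
m = -73 (m = (-2 - 4) - 67 = -6 - 67 = -73)
-79*(m - (3 + d(5, 1))) = -79*(-73 - (3 + (5 + 1)/(-1 + 5))) = -79*(-73 - (3 + 6/4)) = -79*(-73 - (3 + (¼)*6)) = -79*(-73 - (3 + 3/2)) = -79*(-73 - 1*9/2) = -79*(-73 - 9/2) = -79*(-155/2) = 12245/2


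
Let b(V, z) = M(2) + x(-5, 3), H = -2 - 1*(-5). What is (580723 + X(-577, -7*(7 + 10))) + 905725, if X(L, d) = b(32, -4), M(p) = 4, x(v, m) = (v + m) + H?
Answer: 1486453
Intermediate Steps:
H = 3 (H = -2 + 5 = 3)
x(v, m) = 3 + m + v (x(v, m) = (v + m) + 3 = (m + v) + 3 = 3 + m + v)
b(V, z) = 5 (b(V, z) = 4 + (3 + 3 - 5) = 4 + 1 = 5)
X(L, d) = 5
(580723 + X(-577, -7*(7 + 10))) + 905725 = (580723 + 5) + 905725 = 580728 + 905725 = 1486453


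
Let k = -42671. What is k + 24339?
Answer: -18332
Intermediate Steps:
k + 24339 = -42671 + 24339 = -18332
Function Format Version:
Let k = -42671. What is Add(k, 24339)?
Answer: -18332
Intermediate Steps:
Add(k, 24339) = Add(-42671, 24339) = -18332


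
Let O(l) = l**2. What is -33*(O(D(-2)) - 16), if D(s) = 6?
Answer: -660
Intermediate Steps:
-33*(O(D(-2)) - 16) = -33*(6**2 - 16) = -33*(36 - 16) = -33*20 = -660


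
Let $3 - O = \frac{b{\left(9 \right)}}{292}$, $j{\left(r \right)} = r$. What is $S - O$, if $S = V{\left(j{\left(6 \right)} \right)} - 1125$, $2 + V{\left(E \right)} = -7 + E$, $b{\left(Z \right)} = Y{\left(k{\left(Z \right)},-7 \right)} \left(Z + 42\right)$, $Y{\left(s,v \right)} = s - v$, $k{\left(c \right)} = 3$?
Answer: $- \frac{164871}{146} \approx -1129.3$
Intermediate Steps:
$b{\left(Z \right)} = 420 + 10 Z$ ($b{\left(Z \right)} = \left(3 - -7\right) \left(Z + 42\right) = \left(3 + 7\right) \left(42 + Z\right) = 10 \left(42 + Z\right) = 420 + 10 Z$)
$V{\left(E \right)} = -9 + E$ ($V{\left(E \right)} = -2 + \left(-7 + E\right) = -9 + E$)
$S = -1128$ ($S = \left(-9 + 6\right) - 1125 = -3 - 1125 = -1128$)
$O = \frac{183}{146}$ ($O = 3 - \frac{420 + 10 \cdot 9}{292} = 3 - \left(420 + 90\right) \frac{1}{292} = 3 - 510 \cdot \frac{1}{292} = 3 - \frac{255}{146} = \frac{183}{146} \approx 1.2534$)
$S - O = -1128 - \frac{183}{146} = - \frac{164871}{146}$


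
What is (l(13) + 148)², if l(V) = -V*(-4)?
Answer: 40000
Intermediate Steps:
l(V) = 4*V
(l(13) + 148)² = (4*13 + 148)² = (52 + 148)² = 200² = 40000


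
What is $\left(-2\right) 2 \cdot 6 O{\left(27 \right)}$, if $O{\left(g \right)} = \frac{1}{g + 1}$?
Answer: $- \frac{6}{7} \approx -0.85714$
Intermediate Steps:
$O{\left(g \right)} = \frac{1}{1 + g}$
$\left(-2\right) 2 \cdot 6 O{\left(27 \right)} = \frac{\left(-2\right) 2 \cdot 6}{1 + 27} = \frac{\left(-4\right) 6}{28} = \left(-24\right) \frac{1}{28} = - \frac{6}{7}$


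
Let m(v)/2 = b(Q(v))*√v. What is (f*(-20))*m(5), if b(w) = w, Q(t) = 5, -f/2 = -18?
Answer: -7200*√5 ≈ -16100.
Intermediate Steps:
f = 36 (f = -2*(-18) = 36)
m(v) = 10*√v (m(v) = 2*(5*√v) = 10*√v)
(f*(-20))*m(5) = (36*(-20))*(10*√5) = -7200*√5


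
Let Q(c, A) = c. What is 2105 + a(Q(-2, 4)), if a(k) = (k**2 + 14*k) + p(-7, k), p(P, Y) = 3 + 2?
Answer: 2086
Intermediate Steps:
p(P, Y) = 5
a(k) = 5 + k**2 + 14*k (a(k) = (k**2 + 14*k) + 5 = 5 + k**2 + 14*k)
2105 + a(Q(-2, 4)) = 2105 + (5 + (-2)**2 + 14*(-2)) = 2105 + (5 + 4 - 28) = 2105 - 19 = 2086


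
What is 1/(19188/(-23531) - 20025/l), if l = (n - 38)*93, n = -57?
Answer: 13859759/20112153 ≈ 0.68912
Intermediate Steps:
l = -8835 (l = (-57 - 38)*93 = -95*93 = -8835)
1/(19188/(-23531) - 20025/l) = 1/(19188/(-23531) - 20025/(-8835)) = 1/(19188*(-1/23531) - 20025*(-1/8835)) = 1/(-19188/23531 + 1335/589) = 1/(20112153/13859759) = 13859759/20112153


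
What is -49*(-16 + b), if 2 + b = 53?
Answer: -1715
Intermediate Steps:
b = 51 (b = -2 + 53 = 51)
-49*(-16 + b) = -49*(-16 + 51) = -49*35 = -1715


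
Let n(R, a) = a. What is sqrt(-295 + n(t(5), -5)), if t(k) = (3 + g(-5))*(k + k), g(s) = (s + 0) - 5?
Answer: 10*I*sqrt(3) ≈ 17.32*I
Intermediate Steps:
g(s) = -5 + s (g(s) = s - 5 = -5 + s)
t(k) = -14*k (t(k) = (3 + (-5 - 5))*(k + k) = (3 - 10)*(2*k) = -14*k)
sqrt(-295 + n(t(5), -5)) = sqrt(-295 - 5) = sqrt(-300) = 10*I*sqrt(3)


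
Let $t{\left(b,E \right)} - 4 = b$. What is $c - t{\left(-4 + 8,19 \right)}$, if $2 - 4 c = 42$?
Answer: $-18$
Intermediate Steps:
$c = -10$ ($c = \frac{1}{2} - \frac{21}{2} = -10$)
$t{\left(b,E \right)} = 4 + b$
$c - t{\left(-4 + 8,19 \right)} = -10 - \left(4 + \left(-4 + 8\right)\right) = -10 - \left(4 + 4\right) = -10 - 8 = -18$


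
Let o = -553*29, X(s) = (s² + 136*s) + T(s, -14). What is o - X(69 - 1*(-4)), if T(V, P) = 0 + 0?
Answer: -31294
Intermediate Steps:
T(V, P) = 0
X(s) = s² + 136*s (X(s) = (s² + 136*s) + 0 = s² + 136*s)
o = -16037
o - X(69 - 1*(-4)) = -16037 - (69 - 1*(-4))*(136 + (69 - 1*(-4))) = -16037 - (69 + 4)*(136 + (69 + 4)) = -16037 - 73*(136 + 73) = -16037 - 73*209 = -16037 - 1*15257 = -16037 - 15257 = -31294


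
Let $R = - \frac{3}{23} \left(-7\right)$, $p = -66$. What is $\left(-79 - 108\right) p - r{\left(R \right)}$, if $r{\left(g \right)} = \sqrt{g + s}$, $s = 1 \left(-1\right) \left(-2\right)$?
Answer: $12342 - \frac{\sqrt{1541}}{23} \approx 12340.0$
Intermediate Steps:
$s = 2$ ($s = \left(-1\right) \left(-2\right) = 2$)
$R = \frac{21}{23}$ ($R = \left(-3\right) \frac{1}{23} \left(-7\right) = \left(- \frac{3}{23}\right) \left(-7\right) = \frac{21}{23} \approx 0.91304$)
$r{\left(g \right)} = \sqrt{2 + g}$ ($r{\left(g \right)} = \sqrt{g + 2} = \sqrt{2 + g}$)
$\left(-79 - 108\right) p - r{\left(R \right)} = \left(-79 - 108\right) \left(-66\right) - \sqrt{2 + \frac{21}{23}} = \left(-187\right) \left(-66\right) - \sqrt{\frac{67}{23}} = 12342 - \frac{\sqrt{1541}}{23}$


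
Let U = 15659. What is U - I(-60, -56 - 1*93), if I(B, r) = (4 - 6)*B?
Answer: 15539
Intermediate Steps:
I(B, r) = -2*B
U - I(-60, -56 - 1*93) = 15659 - (-2)*(-60) = 15659 - 1*120 = 15659 - 120 = 15539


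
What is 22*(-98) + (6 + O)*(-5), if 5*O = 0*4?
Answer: -2186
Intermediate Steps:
O = 0 (O = (0*4)/5 = (1/5)*0 = 0)
22*(-98) + (6 + O)*(-5) = 22*(-98) + (6 + 0)*(-5) = -2156 + 6*(-5) = -2156 - 30 = -2186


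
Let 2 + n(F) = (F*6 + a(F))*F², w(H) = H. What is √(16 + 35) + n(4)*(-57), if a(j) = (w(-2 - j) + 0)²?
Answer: -54606 + √51 ≈ -54599.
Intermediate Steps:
a(j) = (-2 - j)² (a(j) = ((-2 - j) + 0)² = (-2 - j)²)
n(F) = -2 + F²*((2 + F)² + 6*F) (n(F) = -2 + (F*6 + (2 + F)²)*F² = -2 + (6*F + (2 + F)²)*F² = -2 + ((2 + F)² + 6*F)*F² = -2 + F²*((2 + F)² + 6*F))
√(16 + 35) + n(4)*(-57) = √(16 + 35) + (-2 + 6*4³ + 4²*(2 + 4)²)*(-57) = √51 + (-2 + 6*64 + 16*6²)*(-57) = √51 + (-2 + 384 + 16*36)*(-57) = √51 + (-2 + 384 + 576)*(-57) = √51 + 958*(-57) = √51 - 54606 = -54606 + √51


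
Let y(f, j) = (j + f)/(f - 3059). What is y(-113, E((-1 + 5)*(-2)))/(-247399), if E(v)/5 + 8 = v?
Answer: -193/784749628 ≈ -2.4594e-7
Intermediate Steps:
E(v) = -40 + 5*v
y(f, j) = (f + j)/(-3059 + f)
y(-113, E((-1 + 5)*(-2)))/(-247399) = ((-113 + (-40 + 5*((-1 + 5)*(-2))))/(-3059 - 113))/(-247399) = ((-113 + (-40 + 5*(4*(-2))))/(-3172))*(-1/247399) = -(-113 + (-40 + 5*(-8)))/3172*(-1/247399) = -(-113 + (-40 - 40))/3172*(-1/247399) = -(-113 - 80)/3172*(-1/247399) = -1/3172*(-193)*(-1/247399) = (193/3172)*(-1/247399) = -193/784749628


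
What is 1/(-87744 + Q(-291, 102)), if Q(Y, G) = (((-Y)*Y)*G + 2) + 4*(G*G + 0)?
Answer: -1/8683588 ≈ -1.1516e-7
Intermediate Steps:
Q(Y, G) = 2 + 4*G² - G*Y² (Q(Y, G) = ((-Y²)*G + 2) + 4*(G² + 0) = (-G*Y² + 2) + 4*G² = (2 - G*Y²) + 4*G² = 2 + 4*G² - G*Y²)
1/(-87744 + Q(-291, 102)) = 1/(-87744 + (2 + 4*102² - 1*102*(-291)²)) = 1/(-87744 + (2 + 4*10404 - 1*102*84681)) = 1/(-87744 + (2 + 41616 - 8637462)) = 1/(-87744 - 8595844) = 1/(-8683588) = -1/8683588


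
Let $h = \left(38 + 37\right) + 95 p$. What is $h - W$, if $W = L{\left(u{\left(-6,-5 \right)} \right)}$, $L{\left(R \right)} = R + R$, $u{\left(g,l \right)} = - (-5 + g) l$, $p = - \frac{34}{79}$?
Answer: $\frac{11385}{79} \approx 144.11$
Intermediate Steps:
$p = - \frac{34}{79}$ ($p = \left(-34\right) \frac{1}{79} = - \frac{34}{79} \approx -0.43038$)
$u{\left(g,l \right)} = l \left(5 - g\right)$ ($u{\left(g,l \right)} = \left(5 - g\right) l = l \left(5 - g\right)$)
$L{\left(R \right)} = 2 R$
$h = \frac{2695}{79}$ ($h = \left(38 + 37\right) + 95 \left(- \frac{34}{79}\right) = 75 - \frac{3230}{79} = \frac{2695}{79} \approx 34.114$)
$W = -110$ ($W = 2 \left(- 5 \left(5 - -6\right)\right) = 2 \left(- 5 \left(5 + 6\right)\right) = 2 \left(\left(-5\right) 11\right) = 2 \left(-55\right) = -110$)
$h - W = \frac{2695}{79} - -110 = \frac{2695}{79} + 110 = \frac{11385}{79}$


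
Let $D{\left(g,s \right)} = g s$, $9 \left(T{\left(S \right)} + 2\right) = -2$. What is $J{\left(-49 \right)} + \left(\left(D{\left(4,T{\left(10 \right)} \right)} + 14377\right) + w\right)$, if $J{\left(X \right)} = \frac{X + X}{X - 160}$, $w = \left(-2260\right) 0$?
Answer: $\frac{27027299}{1881} \approx 14369.0$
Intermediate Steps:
$T{\left(S \right)} = - \frac{20}{9}$ ($T{\left(S \right)} = -2 + \frac{1}{9} \left(-2\right) = -2 - \frac{2}{9} = - \frac{20}{9}$)
$w = 0$
$J{\left(X \right)} = \frac{2 X}{-160 + X}$
$J{\left(-49 \right)} + \left(\left(D{\left(4,T{\left(10 \right)} \right)} + 14377\right) + w\right) = 2 \left(-49\right) \frac{1}{-160 - 49} + \left(\left(4 \left(- \frac{20}{9}\right) + 14377\right) + 0\right) = 2 \left(-49\right) \frac{1}{-209} + \left(\left(- \frac{80}{9} + 14377\right) + 0\right) = 2 \left(-49\right) \left(- \frac{1}{209}\right) + \left(\frac{129313}{9} + 0\right) = \frac{98}{209} + \frac{129313}{9} = \frac{27027299}{1881}$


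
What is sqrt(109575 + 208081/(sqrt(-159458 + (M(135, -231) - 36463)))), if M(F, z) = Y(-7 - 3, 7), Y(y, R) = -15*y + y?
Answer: sqrt(4200031660726575 - 40738306261*I*sqrt(195781))/195781 ≈ 331.02 - 0.71033*I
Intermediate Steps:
Y(y, R) = -14*y
M(F, z) = 140 (M(F, z) = -14*(-7 - 3) = -14*(-10) = 140)
sqrt(109575 + 208081/(sqrt(-159458 + (M(135, -231) - 36463)))) = sqrt(109575 + 208081/(sqrt(-159458 + (140 - 36463)))) = sqrt(109575 + 208081/(sqrt(-159458 - 36323))) = sqrt(109575 + 208081/(sqrt(-195781))) = sqrt(109575 + 208081/((I*sqrt(195781)))) = sqrt(109575 + 208081*(-I*sqrt(195781)/195781)) = sqrt(109575 - 208081*I*sqrt(195781)/195781)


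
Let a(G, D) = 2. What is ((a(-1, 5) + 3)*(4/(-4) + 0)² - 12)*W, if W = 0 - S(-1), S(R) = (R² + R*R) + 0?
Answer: 14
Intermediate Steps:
S(R) = 2*R² (S(R) = (R² + R²) + 0 = 2*R² + 0 = 2*R²)
W = -2 (W = 0 - 2*(-1)² = 0 - 2 = -2)
((a(-1, 5) + 3)*(4/(-4) + 0)² - 12)*W = ((2 + 3)*(4/(-4) + 0)² - 12)*(-2) = (5*(4*(-¼) + 0)² - 12)*(-2) = (5*(-1 + 0)² - 12)*(-2) = (5*(-1)² - 12)*(-2) = (5*1 - 12)*(-2) = (5 - 12)*(-2) = -7*(-2) = 14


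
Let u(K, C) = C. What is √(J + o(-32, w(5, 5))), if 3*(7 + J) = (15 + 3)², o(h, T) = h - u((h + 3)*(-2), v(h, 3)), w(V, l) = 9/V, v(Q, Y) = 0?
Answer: √69 ≈ 8.3066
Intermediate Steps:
o(h, T) = h (o(h, T) = h - 1*0 = h + 0 = h)
J = 101 (J = -7 + (15 + 3)²/3 = -7 + (⅓)*18² = -7 + (⅓)*324 = -7 + 108 = 101)
√(J + o(-32, w(5, 5))) = √(101 - 32) = √69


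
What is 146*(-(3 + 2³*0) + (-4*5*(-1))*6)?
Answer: 17082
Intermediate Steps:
146*(-(3 + 2³*0) + (-4*5*(-1))*6) = 146*(-(3 + 8*0) - 20*(-1)*6) = 146*(-(3 + 0) + 20*6) = 146*(-1*3 + 120) = 146*(-3 + 120) = 146*117 = 17082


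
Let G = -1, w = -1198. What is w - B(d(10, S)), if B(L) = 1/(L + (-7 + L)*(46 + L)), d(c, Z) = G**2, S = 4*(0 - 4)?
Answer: -336637/281 ≈ -1198.0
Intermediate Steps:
S = -16 (S = 4*(-4) = -16)
d(c, Z) = 1 (d(c, Z) = (-1)**2 = 1)
w - B(d(10, S)) = -1198 - 1/(-322 + 1**2 + 40*1) = -1198 - 1/(-322 + 1 + 40) = -1198 - 1/(-281) = -1198 - 1*(-1/281) = -1198 + 1/281 = -336637/281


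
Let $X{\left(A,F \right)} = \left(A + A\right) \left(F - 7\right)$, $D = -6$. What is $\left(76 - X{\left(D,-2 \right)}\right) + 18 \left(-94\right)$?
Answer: $-1724$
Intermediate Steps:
$X{\left(A,F \right)} = 2 A \left(-7 + F\right)$
$\left(76 - X{\left(D,-2 \right)}\right) + 18 \left(-94\right) = \left(76 - 2 \left(-6\right) \left(-7 - 2\right)\right) + 18 \left(-94\right) = \left(76 - 2 \left(-6\right) \left(-9\right)\right) - 1692 = \left(76 - 108\right) - 1692 = -32 - 1692 = -1724$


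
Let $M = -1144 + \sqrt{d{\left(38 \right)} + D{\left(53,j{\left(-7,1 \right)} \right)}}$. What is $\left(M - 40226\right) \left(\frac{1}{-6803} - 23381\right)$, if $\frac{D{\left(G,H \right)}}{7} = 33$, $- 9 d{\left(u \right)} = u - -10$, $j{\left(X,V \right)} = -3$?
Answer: $\frac{6580351253280}{6803} - \frac{159060944 \sqrt{2031}}{20409} \approx 9.6692 \cdot 10^{8}$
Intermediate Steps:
$d{\left(u \right)} = - \frac{10}{9} - \frac{u}{9}$ ($d{\left(u \right)} = - \frac{u - -10}{9} = - \frac{u + 10}{9} = - \frac{10 + u}{9} = - \frac{10}{9} - \frac{u}{9}$)
$D{\left(G,H \right)} = 231$ ($D{\left(G,H \right)} = 7 \cdot 33 = 231$)
$M = -1144 + \frac{\sqrt{2031}}{3}$ ($M = -1144 + \sqrt{\left(- \frac{10}{9} - \frac{38}{9}\right) + 231} = -1144 + \sqrt{- \frac{16}{3} + 231} = -1144 + \sqrt{\frac{677}{3}} = -1144 + \frac{\sqrt{2031}}{3} \approx -1129.0$)
$\left(M - 40226\right) \left(\frac{1}{-6803} - 23381\right) = \left(\left(-1144 + \frac{\sqrt{2031}}{3}\right) - 40226\right) \left(\frac{1}{-6803} - 23381\right) = \left(-41370 + \frac{\sqrt{2031}}{3}\right) \left(- \frac{1}{6803} - 23381\right) = \left(-41370 + \frac{\sqrt{2031}}{3}\right) \left(- \frac{159060944}{6803}\right) = \frac{6580351253280}{6803} - \frac{159060944 \sqrt{2031}}{20409}$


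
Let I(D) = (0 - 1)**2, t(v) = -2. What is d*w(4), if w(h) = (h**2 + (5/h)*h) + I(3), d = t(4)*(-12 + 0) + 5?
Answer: 638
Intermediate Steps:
I(D) = 1 (I(D) = (-1)**2 = 1)
d = 29 (d = -2*(-12 + 0) + 5 = -2*(-12) + 5 = 24 + 5 = 29)
w(h) = 6 + h**2 (w(h) = (h**2 + (5/h)*h) + 1 = (h**2 + 5) + 1 = (5 + h**2) + 1 = 6 + h**2)
d*w(4) = 29*(6 + 4**2) = 29*(6 + 16) = 29*22 = 638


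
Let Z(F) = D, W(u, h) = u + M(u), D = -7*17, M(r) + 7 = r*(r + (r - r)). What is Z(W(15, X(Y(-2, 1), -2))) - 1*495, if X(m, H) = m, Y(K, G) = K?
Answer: -614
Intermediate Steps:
M(r) = -7 + r**2 (M(r) = -7 + r*(r + (r - r)) = -7 + r*(r + 0) = -7 + r*r = -7 + r**2)
D = -119
W(u, h) = -7 + u + u**2 (W(u, h) = u + (-7 + u**2) = -7 + u + u**2)
Z(F) = -119
Z(W(15, X(Y(-2, 1), -2))) - 1*495 = -119 - 1*495 = -119 - 495 = -614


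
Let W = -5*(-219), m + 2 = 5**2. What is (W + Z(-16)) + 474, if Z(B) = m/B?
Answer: 25081/16 ≈ 1567.6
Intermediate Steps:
m = 23 (m = -2 + 5**2 = -2 + 25 = 23)
Z(B) = 23/B
W = 1095
(W + Z(-16)) + 474 = (1095 + 23/(-16)) + 474 = (1095 + 23*(-1/16)) + 474 = (1095 - 23/16) + 474 = 17497/16 + 474 = 25081/16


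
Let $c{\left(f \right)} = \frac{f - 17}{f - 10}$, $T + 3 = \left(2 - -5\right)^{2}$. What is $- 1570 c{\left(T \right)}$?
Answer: $- \frac{22765}{18} \approx -1264.7$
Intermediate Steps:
$T = 46$ ($T = -3 + \left(2 - -5\right)^{2} = -3 + \left(2 + 5\right)^{2} = -3 + 7^{2} = -3 + 49 = 46$)
$c{\left(f \right)} = \frac{-17 + f}{-10 + f}$
$- 1570 c{\left(T \right)} = - 1570 \frac{-17 + 46}{-10 + 46} = - 1570 \cdot \frac{1}{36} \cdot 29 = \left(-1570\right) \frac{29}{36} = - \frac{22765}{18}$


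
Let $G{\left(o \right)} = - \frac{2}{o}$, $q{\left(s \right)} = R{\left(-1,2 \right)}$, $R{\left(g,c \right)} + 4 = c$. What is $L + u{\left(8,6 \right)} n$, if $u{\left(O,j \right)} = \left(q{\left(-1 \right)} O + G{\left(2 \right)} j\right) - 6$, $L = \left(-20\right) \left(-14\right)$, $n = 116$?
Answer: $-2968$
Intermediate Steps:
$R{\left(g,c \right)} = -4 + c$
$q{\left(s \right)} = -2$ ($q{\left(s \right)} = -4 + 2 = -2$)
$L = 280$
$u{\left(O,j \right)} = -6 - j - 2 O$ ($u{\left(O,j \right)} = \left(- 2 O + - \frac{2}{2} j\right) - 6 = \left(- 2 O + \left(-2\right) \frac{1}{2} j\right) - 6 = \left(- 2 O - j\right) - 6 = \left(- j - 2 O\right) - 6 = -6 - j - 2 O$)
$L + u{\left(8,6 \right)} n = 280 + \left(-6 - 6 - 16\right) 116 = 280 - 3248 = -2968$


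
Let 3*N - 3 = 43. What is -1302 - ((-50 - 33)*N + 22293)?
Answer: -66967/3 ≈ -22322.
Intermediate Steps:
N = 46/3 (N = 1 + (⅓)*43 = 1 + 43/3 = 46/3 ≈ 15.333)
-1302 - ((-50 - 33)*N + 22293) = -1302 - ((-50 - 33)*(46/3) + 22293) = -1302 - (-83*46/3 + 22293) = -1302 - (-3818/3 + 22293) = -1302 - 1*63061/3 = -1302 - 63061/3 = -66967/3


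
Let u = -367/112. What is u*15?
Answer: -5505/112 ≈ -49.152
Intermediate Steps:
u = -367/112 (u = -367*1/112 = -367/112 ≈ -3.2768)
u*15 = -367/112*15 = -5505/112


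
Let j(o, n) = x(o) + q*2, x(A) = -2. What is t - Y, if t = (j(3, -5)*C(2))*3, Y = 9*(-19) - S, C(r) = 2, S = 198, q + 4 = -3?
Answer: 273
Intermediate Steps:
q = -7 (q = -4 - 3 = -7)
j(o, n) = -16 (j(o, n) = -2 - 7*2 = -2 - 14 = -16)
Y = -369 (Y = 9*(-19) - 1*198 = -171 - 198 = -369)
t = -96 (t = -16*2*3 = -32*3 = -96)
t - Y = -96 - 1*(-369) = -96 + 369 = 273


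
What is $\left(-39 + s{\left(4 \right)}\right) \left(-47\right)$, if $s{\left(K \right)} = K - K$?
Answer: $1833$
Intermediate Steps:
$s{\left(K \right)} = 0$
$\left(-39 + s{\left(4 \right)}\right) \left(-47\right) = \left(-39 + 0\right) \left(-47\right) = \left(-39\right) \left(-47\right) = 1833$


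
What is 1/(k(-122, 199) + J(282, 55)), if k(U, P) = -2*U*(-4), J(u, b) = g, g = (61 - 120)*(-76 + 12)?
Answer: 1/2800 ≈ 0.00035714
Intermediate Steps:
g = 3776 (g = -59*(-64) = 3776)
J(u, b) = 3776
k(U, P) = 8*U
1/(k(-122, 199) + J(282, 55)) = 1/(8*(-122) + 3776) = 1/(-976 + 3776) = 1/2800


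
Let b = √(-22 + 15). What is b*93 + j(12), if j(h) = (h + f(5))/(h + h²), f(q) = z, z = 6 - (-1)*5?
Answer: 23/156 + 93*I*√7 ≈ 0.14744 + 246.05*I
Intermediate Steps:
z = 11 (z = 6 - 1*(-5) = 6 + 5 = 11)
f(q) = 11
b = I*√7 (b = √(-7) = I*√7 ≈ 2.6458*I)
j(h) = (11 + h)/(h + h²) (j(h) = (h + 11)/(h + h²) = (11 + h)/(h + h²))
b*93 + j(12) = (I*√7)*93 + (11 + 12)/(12*(1 + 12)) = 93*I*√7 + (1/12)*23/13 = 93*I*√7 + (1/12)*(1/13)*23 = 93*I*√7 + 23/156 = 23/156 + 93*I*√7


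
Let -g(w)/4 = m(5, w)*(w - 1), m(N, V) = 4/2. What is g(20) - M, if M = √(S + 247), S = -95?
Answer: -152 - 2*√38 ≈ -164.33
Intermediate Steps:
m(N, V) = 2 (m(N, V) = 4*(½) = 2)
g(w) = 8 - 8*w (g(w) = -8*(w - 1) = -8*(-1 + w) = -4*(-2 + 2*w) = 8 - 8*w)
M = 2*√38 (M = √(-95 + 247) = √152 = 2*√38 ≈ 12.329)
g(20) - M = (8 - 8*20) - 2*√38 = (8 - 160) - 2*√38 = -152 - 2*√38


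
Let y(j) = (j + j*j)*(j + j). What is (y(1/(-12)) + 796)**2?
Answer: 473006940025/746496 ≈ 6.3364e+5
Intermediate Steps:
y(j) = 2*j*(j + j**2) (y(j) = (j + j**2)*(2*j) = 2*j*(j + j**2))
(y(1/(-12)) + 796)**2 = (2*(1/(-12))**2*(1 + 1/(-12)) + 796)**2 = (2*(-1/12)**2*(1 - 1/12) + 796)**2 = (2*(1/144)*(11/12) + 796)**2 = (11/864 + 796)**2 = (687755/864)**2 = 473006940025/746496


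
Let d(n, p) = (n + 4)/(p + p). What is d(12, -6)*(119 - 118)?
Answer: -4/3 ≈ -1.3333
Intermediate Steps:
d(n, p) = (4 + n)/(2*p) (d(n, p) = (4 + n)/((2*p)) = (4 + n)*(1/(2*p)) = (4 + n)/(2*p))
d(12, -6)*(119 - 118) = ((½)*(4 + 12)/(-6))*(119 - 118) = ((½)*(-⅙)*16)*1 = -4/3*1 = -4/3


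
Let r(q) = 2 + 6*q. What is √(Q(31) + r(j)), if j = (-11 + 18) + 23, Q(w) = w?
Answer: √213 ≈ 14.595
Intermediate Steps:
j = 30 (j = 7 + 23 = 30)
√(Q(31) + r(j)) = √(31 + (2 + 6*30)) = √(31 + (2 + 180)) = √(31 + 182) = √213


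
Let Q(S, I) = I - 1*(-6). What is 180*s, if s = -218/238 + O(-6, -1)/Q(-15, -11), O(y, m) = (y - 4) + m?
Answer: 27504/119 ≈ 231.13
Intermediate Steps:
O(y, m) = -4 + m + y (O(y, m) = (-4 + y) + m = -4 + m + y)
Q(S, I) = 6 + I (Q(S, I) = I + 6 = 6 + I)
s = 764/595 (s = -218/238 + (-4 - 1 - 6)/(6 - 11) = -218*1/238 - 11/(-5) = -109/119 - 11*(-1/5) = -109/119 + 11/5 = 764/595 ≈ 1.2840)
180*s = 180*(764/595) = 27504/119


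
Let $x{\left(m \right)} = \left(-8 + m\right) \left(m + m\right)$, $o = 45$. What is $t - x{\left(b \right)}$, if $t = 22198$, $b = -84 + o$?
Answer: $18532$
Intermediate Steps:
$b = -39$ ($b = -84 + 45 = -39$)
$x{\left(m \right)} = 2 m \left(-8 + m\right)$ ($x{\left(m \right)} = \left(-8 + m\right) 2 m = 2 m \left(-8 + m\right)$)
$t - x{\left(b \right)} = 22198 - 2 \left(-39\right) \left(-8 - 39\right) = 22198 - 2 \left(-39\right) \left(-47\right) = 22198 - 3666 = 18532$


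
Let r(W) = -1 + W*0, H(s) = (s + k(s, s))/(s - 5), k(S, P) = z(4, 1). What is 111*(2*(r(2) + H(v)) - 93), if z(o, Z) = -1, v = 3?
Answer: -10767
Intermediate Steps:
k(S, P) = -1
H(s) = (-1 + s)/(-5 + s) (H(s) = (s - 1)/(s - 5) = (-1 + s)/(-5 + s))
r(W) = -1 (r(W) = -1 + 0 = -1)
111*(2*(r(2) + H(v)) - 93) = 111*(2*(-1 + (-1 + 3)/(-5 + 3)) - 93) = 111*(2*(-1 + 2/(-2)) - 93) = 111*(2*(-1 - ½*2) - 93) = 111*(2*(-1 - 1) - 93) = 111*(2*(-2) - 93) = 111*(-4 - 93) = 111*(-97) = -10767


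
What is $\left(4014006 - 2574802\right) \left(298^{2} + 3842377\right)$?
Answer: $5657771419924$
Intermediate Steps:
$\left(4014006 - 2574802\right) \left(298^{2} + 3842377\right) = 1439204 \left(88804 + 3842377\right) = 1439204 \cdot 3931181 = 5657771419924$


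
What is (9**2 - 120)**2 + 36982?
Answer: 38503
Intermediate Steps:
(9**2 - 120)**2 + 36982 = (81 - 120)**2 + 36982 = (-39)**2 + 36982 = 1521 + 36982 = 38503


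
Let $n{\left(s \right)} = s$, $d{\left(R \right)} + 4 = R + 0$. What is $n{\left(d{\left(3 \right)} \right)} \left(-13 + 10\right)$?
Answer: $3$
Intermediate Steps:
$d{\left(R \right)} = -4 + R$ ($d{\left(R \right)} = -4 + \left(R + 0\right) = -4 + R$)
$n{\left(d{\left(3 \right)} \right)} \left(-13 + 10\right) = \left(-4 + 3\right) \left(-13 + 10\right) = \left(-1\right) \left(-3\right) = 3$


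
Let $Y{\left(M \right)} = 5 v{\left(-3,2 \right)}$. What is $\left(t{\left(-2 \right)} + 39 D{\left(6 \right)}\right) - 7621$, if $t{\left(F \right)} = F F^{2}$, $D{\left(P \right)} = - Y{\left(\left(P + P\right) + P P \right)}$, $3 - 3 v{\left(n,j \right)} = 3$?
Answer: $-7629$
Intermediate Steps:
$v{\left(n,j \right)} = 0$ ($v{\left(n,j \right)} = 1 - 1 = 0$)
$Y{\left(M \right)} = 0$ ($Y{\left(M \right)} = 5 \cdot 0 = 0$)
$D{\left(P \right)} = 0$ ($D{\left(P \right)} = \left(-1\right) 0 = 0$)
$t{\left(F \right)} = F^{3}$
$\left(t{\left(-2 \right)} + 39 D{\left(6 \right)}\right) - 7621 = \left(\left(-2\right)^{3} + 39 \cdot 0\right) - 7621 = \left(-8 + 0\right) - 7621 = -8 - 7621 = -7629$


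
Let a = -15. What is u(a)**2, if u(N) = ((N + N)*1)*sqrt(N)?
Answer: -13500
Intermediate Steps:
u(N) = 2*N**(3/2) (u(N) = ((2*N)*1)*sqrt(N) = (2*N)*sqrt(N) = 2*N**(3/2))
u(a)**2 = (2*(-15)**(3/2))**2 = (2*(-15*I*sqrt(15)))**2 = (-30*I*sqrt(15))**2 = -13500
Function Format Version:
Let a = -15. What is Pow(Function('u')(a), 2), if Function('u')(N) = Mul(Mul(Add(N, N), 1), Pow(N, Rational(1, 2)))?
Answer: -13500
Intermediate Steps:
Function('u')(N) = Mul(2, Pow(N, Rational(3, 2))) (Function('u')(N) = Mul(Mul(Mul(2, N), 1), Pow(N, Rational(1, 2))) = Mul(Mul(2, N), Pow(N, Rational(1, 2))) = Mul(2, Pow(N, Rational(3, 2))))
Pow(Function('u')(a), 2) = Pow(Mul(2, Pow(-15, Rational(3, 2))), 2) = Pow(Mul(2, Mul(-15, I, Pow(15, Rational(1, 2)))), 2) = Pow(Mul(-30, I, Pow(15, Rational(1, 2))), 2) = -13500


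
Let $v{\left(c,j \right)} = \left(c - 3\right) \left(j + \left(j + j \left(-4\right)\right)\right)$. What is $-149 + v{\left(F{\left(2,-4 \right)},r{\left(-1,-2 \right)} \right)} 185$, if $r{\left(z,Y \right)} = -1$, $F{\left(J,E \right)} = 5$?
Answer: $591$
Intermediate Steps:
$v{\left(c,j \right)} = - 2 j \left(-3 + c\right)$ ($v{\left(c,j \right)} = \left(-3 + c\right) \left(j + \left(j - 4 j\right)\right) = \left(-3 + c\right) \left(j - 3 j\right) = \left(-3 + c\right) \left(- 2 j\right) = - 2 j \left(-3 + c\right)$)
$-149 + v{\left(F{\left(2,-4 \right)},r{\left(-1,-2 \right)} \right)} 185 = -149 + 2 \left(-1\right) \left(3 - 5\right) 185 = -149 + 2 \left(-1\right) \left(-2\right) 185 = -149 + 4 \cdot 185 = -149 + 740 = 591$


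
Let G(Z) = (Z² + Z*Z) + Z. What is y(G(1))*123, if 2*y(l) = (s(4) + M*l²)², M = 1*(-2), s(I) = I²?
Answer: 246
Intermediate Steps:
M = -2
G(Z) = Z + 2*Z² (G(Z) = (Z² + Z²) + Z = 2*Z² + Z = Z + 2*Z²)
y(l) = (16 - 2*l²)²/2 (y(l) = (4² - 2*l²)²/2 = (16 - 2*l²)²/2)
y(G(1))*123 = (2*(-8 + (1*(1 + 2*1))²)²)*123 = (2*(-8 + (1*(1 + 2))²)²)*123 = (2*(-8 + (1*3)²)²)*123 = (2*(-8 + 3²)²)*123 = (2*(-8 + 9)²)*123 = (2*1²)*123 = (2*1)*123 = 2*123 = 246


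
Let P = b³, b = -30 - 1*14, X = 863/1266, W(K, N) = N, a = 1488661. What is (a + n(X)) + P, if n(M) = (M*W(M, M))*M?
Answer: 2847780519922439/2029089096 ≈ 1.4035e+6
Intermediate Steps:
X = 863/1266 (X = 863*(1/1266) = 863/1266 ≈ 0.68167)
n(M) = M³ (n(M) = (M*M)*M = M²*M = M³)
b = -44 (b = -30 - 14 = -44)
P = -85184 (P = (-44)³ = -85184)
(a + n(X)) + P = (1488661 + (863/1266)³) - 85184 = (1488661 + 642735647/2029089096) - 85184 = 3020626445476103/2029089096 - 85184 = 2847780519922439/2029089096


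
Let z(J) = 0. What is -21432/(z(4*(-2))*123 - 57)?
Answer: 376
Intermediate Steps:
-21432/(z(4*(-2))*123 - 57) = -21432/(0*123 - 57) = -21432/(0 - 57) = -21432/(-57) = -21432*(-1/57) = 376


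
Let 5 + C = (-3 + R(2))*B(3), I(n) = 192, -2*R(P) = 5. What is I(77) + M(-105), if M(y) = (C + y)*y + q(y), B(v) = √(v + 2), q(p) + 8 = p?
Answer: 11629 + 1155*√5/2 ≈ 12920.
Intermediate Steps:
R(P) = -5/2 (R(P) = -½*5 = -5/2)
q(p) = -8 + p
B(v) = √(2 + v)
C = -5 - 11*√5/2 (C = -5 + (-3 - 5/2)*√(2 + 3) = -5 - 11*√5/2 ≈ -17.298)
M(y) = -8 + y + y*(-5 + y - 11*√5/2) (M(y) = ((-5 - 11*√5/2) + y)*y + (-8 + y) = (-5 + y - 11*√5/2)*y + (-8 + y) = y*(-5 + y - 11*√5/2) + (-8 + y) = -8 + y + y*(-5 + y - 11*√5/2))
I(77) + M(-105) = 192 + (-8 + (-105)² - 4*(-105) - 11/2*(-105)*√5) = 192 + (-8 + 11025 + 420 + 1155*√5/2) = 192 + (11437 + 1155*√5/2) = 11629 + 1155*√5/2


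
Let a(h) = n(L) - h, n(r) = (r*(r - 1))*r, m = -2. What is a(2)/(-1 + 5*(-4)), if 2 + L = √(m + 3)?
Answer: 4/21 ≈ 0.19048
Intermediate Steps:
L = -1 (L = -2 + √(-2 + 3) = -2 + √1 = -2 + 1 = -1)
n(r) = r²*(-1 + r) (n(r) = (r*(-1 + r))*r = r²*(-1 + r))
a(h) = -2 - h (a(h) = (-1)²*(-1 - 1) - h = 1*(-2) - h = -2 - h)
a(2)/(-1 + 5*(-4)) = (-2 - 1*2)/(-1 + 5*(-4)) = (-2 - 2)/(-1 - 20) = -4/(-21) = -1/21*(-4) = 4/21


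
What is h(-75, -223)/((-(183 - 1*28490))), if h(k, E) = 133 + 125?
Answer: 258/28307 ≈ 0.0091144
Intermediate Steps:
h(k, E) = 258
h(-75, -223)/((-(183 - 1*28490))) = 258/((-(183 - 1*28490))) = 258/((-(183 - 28490))) = 258/((-1*(-28307))) = 258/28307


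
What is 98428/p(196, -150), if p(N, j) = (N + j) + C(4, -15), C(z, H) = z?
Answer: 49214/25 ≈ 1968.6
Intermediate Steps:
p(N, j) = 4 + N + j (p(N, j) = (N + j) + 4 = 4 + N + j)
98428/p(196, -150) = 98428/(4 + 196 - 150) = 98428/50 = 98428*(1/50) = 49214/25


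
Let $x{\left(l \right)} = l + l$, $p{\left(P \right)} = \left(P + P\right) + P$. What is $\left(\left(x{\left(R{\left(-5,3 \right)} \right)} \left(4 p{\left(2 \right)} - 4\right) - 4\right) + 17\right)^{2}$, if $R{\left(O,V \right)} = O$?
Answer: $34969$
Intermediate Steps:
$p{\left(P \right)} = 3 P$ ($p{\left(P \right)} = 2 P + P = 3 P$)
$x{\left(l \right)} = 2 l$
$\left(\left(x{\left(R{\left(-5,3 \right)} \right)} \left(4 p{\left(2 \right)} - 4\right) - 4\right) + 17\right)^{2} = \left(\left(2 \left(-5\right) \left(4 \cdot 3 \cdot 2 - 4\right) - 4\right) + 17\right)^{2} = \left(\left(- 10 \left(4 \cdot 6 - 4\right) - 4\right) + 17\right)^{2} = \left(\left(- 10 \left(24 - 4\right) - 4\right) + 17\right)^{2} = \left(\left(\left(-10\right) 20 - 4\right) + 17\right)^{2} = \left(\left(-200 - 4\right) + 17\right)^{2} = \left(-204 + 17\right)^{2} = \left(-187\right)^{2} = 34969$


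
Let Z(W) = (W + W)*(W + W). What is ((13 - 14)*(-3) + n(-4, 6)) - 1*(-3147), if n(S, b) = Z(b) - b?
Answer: 3288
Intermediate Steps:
Z(W) = 4*W² (Z(W) = (2*W)*(2*W) = 4*W²)
n(S, b) = -b + 4*b² (n(S, b) = 4*b² - b = -b + 4*b²)
((13 - 14)*(-3) + n(-4, 6)) - 1*(-3147) = ((13 - 14)*(-3) + 6*(-1 + 4*6)) - 1*(-3147) = (-1*(-3) + 6*(-1 + 24)) + 3147 = (3 + 6*23) + 3147 = (3 + 138) + 3147 = 141 + 3147 = 3288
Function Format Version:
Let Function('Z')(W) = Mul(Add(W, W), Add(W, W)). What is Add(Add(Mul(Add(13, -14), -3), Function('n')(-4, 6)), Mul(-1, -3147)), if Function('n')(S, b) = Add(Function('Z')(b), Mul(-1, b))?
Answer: 3288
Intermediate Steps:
Function('Z')(W) = Mul(4, Pow(W, 2)) (Function('Z')(W) = Mul(Mul(2, W), Mul(2, W)) = Mul(4, Pow(W, 2)))
Function('n')(S, b) = Add(Mul(-1, b), Mul(4, Pow(b, 2))) (Function('n')(S, b) = Add(Mul(4, Pow(b, 2)), Mul(-1, b)) = Add(Mul(-1, b), Mul(4, Pow(b, 2))))
Add(Add(Mul(Add(13, -14), -3), Function('n')(-4, 6)), Mul(-1, -3147)) = Add(Add(Mul(Add(13, -14), -3), Mul(6, Add(-1, Mul(4, 6)))), Mul(-1, -3147)) = Add(Add(Mul(-1, -3), Mul(6, Add(-1, 24))), 3147) = Add(Add(3, Mul(6, 23)), 3147) = Add(Add(3, 138), 3147) = Add(141, 3147) = 3288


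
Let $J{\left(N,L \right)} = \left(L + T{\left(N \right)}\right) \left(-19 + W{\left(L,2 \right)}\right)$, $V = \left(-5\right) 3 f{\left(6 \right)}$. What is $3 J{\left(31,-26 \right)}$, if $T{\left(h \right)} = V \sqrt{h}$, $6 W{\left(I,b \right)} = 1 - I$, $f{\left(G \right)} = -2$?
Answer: $1131 - 1305 \sqrt{31} \approx -6134.9$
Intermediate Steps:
$W{\left(I,b \right)} = \frac{1}{6} - \frac{I}{6}$ ($W{\left(I,b \right)} = \frac{1 - I}{6} = \frac{1}{6} - \frac{I}{6}$)
$V = 30$ ($V = \left(-5\right) 3 \left(-2\right) = \left(-15\right) \left(-2\right) = 30$)
$T{\left(h \right)} = 30 \sqrt{h}$
$J{\left(N,L \right)} = \left(- \frac{113}{6} - \frac{L}{6}\right) \left(L + 30 \sqrt{N}\right)$ ($J{\left(N,L \right)} = \left(L + 30 \sqrt{N}\right) \left(-19 - \left(- \frac{1}{6} + \frac{L}{6}\right)\right) = \left(L + 30 \sqrt{N}\right) \left(- \frac{113}{6} - \frac{L}{6}\right) = \left(- \frac{113}{6} - \frac{L}{6}\right) \left(L + 30 \sqrt{N}\right)$)
$3 J{\left(31,-26 \right)} = 3 \left(- 565 \sqrt{31} - - \frac{1469}{3} - \frac{\left(-26\right)^{2}}{6} - - 130 \sqrt{31}\right) = 3 \left(- 565 \sqrt{31} + \frac{1469}{3} - \frac{338}{3} + 130 \sqrt{31}\right) = 3 \left(377 - 435 \sqrt{31}\right) = 1131 - 1305 \sqrt{31}$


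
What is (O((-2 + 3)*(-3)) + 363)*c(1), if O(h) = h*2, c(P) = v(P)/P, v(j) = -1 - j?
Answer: -714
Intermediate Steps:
c(P) = (-1 - P)/P
O(h) = 2*h
(O((-2 + 3)*(-3)) + 363)*c(1) = (2*((-2 + 3)*(-3)) + 363)*((-1 - 1*1)/1) = (2*(1*(-3)) + 363)*(1*(-1 - 1)) = (2*(-3) + 363)*(1*(-2)) = (-6 + 363)*(-2) = 357*(-2) = -714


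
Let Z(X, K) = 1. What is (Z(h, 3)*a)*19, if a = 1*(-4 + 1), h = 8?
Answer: -57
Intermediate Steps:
a = -3 (a = 1*(-3) = -3)
(Z(h, 3)*a)*19 = (1*(-3))*19 = -3*19 = -57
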